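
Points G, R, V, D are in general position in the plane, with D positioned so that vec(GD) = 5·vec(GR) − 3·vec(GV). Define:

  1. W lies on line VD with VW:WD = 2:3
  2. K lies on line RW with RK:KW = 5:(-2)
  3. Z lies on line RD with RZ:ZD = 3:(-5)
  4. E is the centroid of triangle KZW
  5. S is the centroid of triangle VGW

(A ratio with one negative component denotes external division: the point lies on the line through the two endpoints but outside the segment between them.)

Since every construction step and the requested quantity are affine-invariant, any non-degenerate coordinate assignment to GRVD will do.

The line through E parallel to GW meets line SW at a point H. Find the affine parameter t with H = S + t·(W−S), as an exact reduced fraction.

t = -9/5

Choose coordinates G = (0, 0), R = (1, 0), V = (0, 1), D = (5, -3).
1. W lies on line VD with VW:WD = 2:3 ⇒ W = (2, -3/5)
2. K lies on line RW with RK:KW = 5:(-2) ⇒ K = (8/3, -1)
3. Z lies on line RD with RZ:ZD = 3:(-5) ⇒ Z = (-5, 9/2)
4. E is the centroid of triangle KZW ⇒ E = (-1/9, 29/30)
5. S is the centroid of triangle VGW ⇒ S = (2/3, 2/15)
through E parallel to GW: direction (2, -3/5); meets SW at H = (-26/15, 109/75)
H = S + t·(W−S) with t = -9/5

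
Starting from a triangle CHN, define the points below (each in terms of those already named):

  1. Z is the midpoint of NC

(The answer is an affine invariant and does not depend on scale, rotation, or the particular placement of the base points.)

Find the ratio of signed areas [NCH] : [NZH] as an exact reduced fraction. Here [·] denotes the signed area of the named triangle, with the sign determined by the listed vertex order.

Work in coordinates with C = (0, 0), H = (1, 0), N = (0, 1).
1. Z is the midpoint of NC ⇒ Z = (0, 1/2)
2·[NCH] = 1, 2·[NZH] = 1/2
[NCH]:[NZH] = 1:1/2 = 2

[NCH]:[NZH] = 2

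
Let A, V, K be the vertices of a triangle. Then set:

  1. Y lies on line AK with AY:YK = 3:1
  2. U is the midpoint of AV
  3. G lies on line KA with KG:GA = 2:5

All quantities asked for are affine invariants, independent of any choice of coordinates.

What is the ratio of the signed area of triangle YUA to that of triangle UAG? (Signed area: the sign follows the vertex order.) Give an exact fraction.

[YUA]:[UAG] = 21/20

Set A = (0, 0), V = (1, 0), K = (0, 1); any affine frame gives the same invariant.
1. Y lies on line AK with AY:YK = 3:1 ⇒ Y = (0, 3/4)
2. U is the midpoint of AV ⇒ U = (1/2, 0)
3. G lies on line KA with KG:GA = 2:5 ⇒ G = (0, 5/7)
2·[YUA] = -3/8, 2·[UAG] = -5/14
[YUA]:[UAG] = -3/8:-5/14 = 21/20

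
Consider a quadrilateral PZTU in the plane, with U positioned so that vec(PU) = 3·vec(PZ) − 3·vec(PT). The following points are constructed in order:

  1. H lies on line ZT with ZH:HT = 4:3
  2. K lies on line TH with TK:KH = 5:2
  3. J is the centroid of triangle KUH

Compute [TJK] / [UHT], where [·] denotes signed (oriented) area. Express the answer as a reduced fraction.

Set P = (0, 0), Z = (1, 0), T = (0, 1), U = (3, -3); any affine frame gives the same invariant.
1. H lies on line ZT with ZH:HT = 4:3 ⇒ H = (3/7, 4/7)
2. K lies on line TH with TK:KH = 5:2 ⇒ K = (15/49, 34/49)
3. J is the centroid of triangle KUH ⇒ J = (61/49, -85/147)
2·[TJK] = 5/49, 2·[UHT] = 3/7
[TJK]:[UHT] = 5/49:3/7 = 5/21

[TJK]:[UHT] = 5/21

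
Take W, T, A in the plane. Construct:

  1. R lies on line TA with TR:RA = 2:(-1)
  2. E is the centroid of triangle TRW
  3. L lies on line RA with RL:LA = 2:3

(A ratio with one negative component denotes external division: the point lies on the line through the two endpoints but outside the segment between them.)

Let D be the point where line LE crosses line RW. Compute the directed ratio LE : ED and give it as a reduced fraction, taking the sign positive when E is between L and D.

Choose coordinates W = (0, 0), T = (1, 0), A = (0, 1).
1. R lies on line TA with TR:RA = 2:(-1) ⇒ R = (-1, 2)
2. E is the centroid of triangle TRW ⇒ E = (0, 2/3)
3. L lies on line RA with RL:LA = 2:3 ⇒ L = (-3/5, 8/5)
line LE meets RW at D = (-3/2, 3)
E = L + t·(D−L) with t = -2/3, so LE:ED = -2/3:5/3

LE:ED = -2/5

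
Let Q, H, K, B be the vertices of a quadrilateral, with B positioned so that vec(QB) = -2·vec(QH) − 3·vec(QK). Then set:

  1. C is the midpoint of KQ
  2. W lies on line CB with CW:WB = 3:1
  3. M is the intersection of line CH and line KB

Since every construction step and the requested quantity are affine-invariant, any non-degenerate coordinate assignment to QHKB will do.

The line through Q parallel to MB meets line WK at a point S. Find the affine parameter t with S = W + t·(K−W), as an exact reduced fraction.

Choose coordinates Q = (0, 0), H = (1, 0), K = (0, 1), B = (-2, -3).
1. C is the midpoint of KQ ⇒ C = (0, 1/2)
2. W lies on line CB with CW:WB = 3:1 ⇒ W = (-3/2, -17/8)
3. M is the intersection of line CH and line KB ⇒ M = (-1/5, 3/5)
through Q parallel to MB: direction (-9/5, -18/5); meets WK at S = (-12, -24)
S = W + t·(K−W) with t = -7

t = -7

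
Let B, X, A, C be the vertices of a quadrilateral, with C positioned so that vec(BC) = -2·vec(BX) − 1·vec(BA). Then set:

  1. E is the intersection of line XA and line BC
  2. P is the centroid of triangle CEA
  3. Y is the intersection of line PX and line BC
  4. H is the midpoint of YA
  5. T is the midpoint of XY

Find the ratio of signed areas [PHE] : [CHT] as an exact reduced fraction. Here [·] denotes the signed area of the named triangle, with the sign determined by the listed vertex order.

[PHE]:[CHT] = 16/81

Work in coordinates with B = (0, 0), X = (1, 0), A = (0, 1), C = (-2, -1).
1. E is the intersection of line XA and line BC ⇒ E = (2/3, 1/3)
2. P is the centroid of triangle CEA ⇒ P = (-4/9, 1/9)
3. Y is the intersection of line PX and line BC ⇒ Y = (2/15, 1/15)
4. H is the midpoint of YA ⇒ H = (1/15, 8/15)
5. T is the midpoint of XY ⇒ T = (17/30, 1/30)
2·[PHE] = -16/45, 2·[CHT] = -9/5
[PHE]:[CHT] = -16/45:-9/5 = 16/81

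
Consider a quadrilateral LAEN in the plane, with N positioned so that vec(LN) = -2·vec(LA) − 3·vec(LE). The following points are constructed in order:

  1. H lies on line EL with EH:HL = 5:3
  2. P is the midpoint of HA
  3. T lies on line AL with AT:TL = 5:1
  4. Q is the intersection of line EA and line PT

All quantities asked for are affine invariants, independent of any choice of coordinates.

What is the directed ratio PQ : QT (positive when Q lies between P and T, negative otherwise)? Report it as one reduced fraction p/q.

Choose coordinates L = (0, 0), A = (1, 0), E = (0, 1), N = (-2, -3).
1. H lies on line EL with EH:HL = 5:3 ⇒ H = (0, 3/8)
2. P is the midpoint of HA ⇒ P = (1/2, 3/16)
3. T lies on line AL with AT:TL = 5:1 ⇒ T = (1/6, 0)
4. Q is the intersection of line EA and line PT ⇒ Q = (7/10, 3/10)
Q = P + t·(T−P) with t = -3/5, so PQ:QT = t:(1−t) = -3/5:8/5

PQ:QT = -3/8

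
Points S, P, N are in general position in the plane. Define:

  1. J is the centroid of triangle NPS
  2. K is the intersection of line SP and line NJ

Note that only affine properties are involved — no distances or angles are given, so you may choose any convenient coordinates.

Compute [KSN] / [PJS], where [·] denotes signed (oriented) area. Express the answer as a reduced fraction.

Work in coordinates with S = (0, 0), P = (1, 0), N = (0, 1).
1. J is the centroid of triangle NPS ⇒ J = (1/3, 1/3)
2. K is the intersection of line SP and line NJ ⇒ K = (1/2, 0)
2·[KSN] = -1/2, 2·[PJS] = 1/3
[KSN]:[PJS] = -1/2:1/3 = -3/2

[KSN]:[PJS] = -3/2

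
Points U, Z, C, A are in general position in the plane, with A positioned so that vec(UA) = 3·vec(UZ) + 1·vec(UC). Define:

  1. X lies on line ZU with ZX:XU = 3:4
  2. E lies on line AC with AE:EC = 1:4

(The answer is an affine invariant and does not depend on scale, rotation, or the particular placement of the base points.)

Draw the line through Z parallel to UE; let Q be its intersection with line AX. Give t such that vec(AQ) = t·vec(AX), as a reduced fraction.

t = -14

Choose coordinates U = (0, 0), Z = (1, 0), C = (0, 1), A = (3, 1).
1. X lies on line ZU with ZX:XU = 3:4 ⇒ X = (4/7, 0)
2. E lies on line AC with AE:EC = 1:4 ⇒ E = (12/5, 1)
through Z parallel to UE: direction (12/5, 1); meets AX at Q = (37, 15)
Q = A + t·(X−A) with t = -14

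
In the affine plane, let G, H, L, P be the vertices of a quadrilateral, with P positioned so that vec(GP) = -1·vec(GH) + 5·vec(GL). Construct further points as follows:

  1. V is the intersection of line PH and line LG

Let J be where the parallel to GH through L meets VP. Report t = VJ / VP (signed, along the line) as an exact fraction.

t = -3/5

Assign G = (0, 0), H = (1, 0), L = (0, 1), P = (-1, 5) — the answer is frame-independent, so this choice is without loss of generality.
1. V is the intersection of line PH and line LG ⇒ V = (0, 5/2)
through L parallel to GH: direction (1, 0); meets VP at J = (3/5, 1)
J = V + t·(P−V) with t = -3/5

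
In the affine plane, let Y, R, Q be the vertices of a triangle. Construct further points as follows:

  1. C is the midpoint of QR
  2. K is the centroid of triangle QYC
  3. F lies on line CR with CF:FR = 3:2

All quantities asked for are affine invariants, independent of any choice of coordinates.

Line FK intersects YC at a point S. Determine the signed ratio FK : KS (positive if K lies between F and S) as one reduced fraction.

Work in coordinates with Y = (0, 0), R = (1, 0), Q = (0, 1).
1. C is the midpoint of QR ⇒ C = (1/2, 1/2)
2. K is the centroid of triangle QYC ⇒ K = (1/6, 1/2)
3. F lies on line CR with CF:FR = 3:2 ⇒ F = (4/5, 1/5)
line FK meets YC at S = (11/28, 11/28)
K = F + t·(S−F) with t = 14/9, so FK:KS = 14/9:-5/9

FK:KS = -14/5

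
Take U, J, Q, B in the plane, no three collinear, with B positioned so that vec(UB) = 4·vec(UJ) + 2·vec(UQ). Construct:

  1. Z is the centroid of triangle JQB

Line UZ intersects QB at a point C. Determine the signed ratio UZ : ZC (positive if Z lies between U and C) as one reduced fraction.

Assign U = (0, 0), J = (1, 0), Q = (0, 1), B = (4, 2) — the answer is frame-independent, so this choice is without loss of generality.
1. Z is the centroid of triangle JQB ⇒ Z = (5/3, 1)
line UZ meets QB at C = (20/7, 12/7)
Z = U + t·(C−U) with t = 7/12, so UZ:ZC = 7/12:5/12

UZ:ZC = 7/5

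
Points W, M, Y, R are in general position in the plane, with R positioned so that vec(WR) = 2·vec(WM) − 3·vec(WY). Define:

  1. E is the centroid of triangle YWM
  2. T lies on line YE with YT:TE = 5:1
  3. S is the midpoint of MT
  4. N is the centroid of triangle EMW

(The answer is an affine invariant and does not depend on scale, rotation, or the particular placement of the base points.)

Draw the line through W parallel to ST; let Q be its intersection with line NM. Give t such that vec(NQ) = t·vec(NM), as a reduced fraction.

t = -5/3

Set W = (0, 0), M = (1, 0), Y = (0, 1), R = (2, -3); any affine frame gives the same invariant.
1. E is the centroid of triangle YWM ⇒ E = (1/3, 1/3)
2. T lies on line YE with YT:TE = 5:1 ⇒ T = (5/18, 4/9)
3. S is the midpoint of MT ⇒ S = (23/36, 2/9)
4. N is the centroid of triangle EMW ⇒ N = (4/9, 1/9)
through W parallel to ST: direction (-13/36, 2/9); meets NM at Q = (-13/27, 8/27)
Q = N + t·(M−N) with t = -5/3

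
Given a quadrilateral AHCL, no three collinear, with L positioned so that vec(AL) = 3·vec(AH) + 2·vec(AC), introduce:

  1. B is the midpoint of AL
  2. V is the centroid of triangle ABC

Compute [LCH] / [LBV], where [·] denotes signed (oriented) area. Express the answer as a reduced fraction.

Assign A = (0, 0), H = (1, 0), C = (0, 1), L = (3, 2) — the answer is frame-independent, so this choice is without loss of generality.
1. B is the midpoint of AL ⇒ B = (3/2, 1)
2. V is the centroid of triangle ABC ⇒ V = (1/2, 2/3)
2·[LCH] = 4, 2·[LBV] = -1/2
[LCH]:[LBV] = 4:-1/2 = -8

[LCH]:[LBV] = -8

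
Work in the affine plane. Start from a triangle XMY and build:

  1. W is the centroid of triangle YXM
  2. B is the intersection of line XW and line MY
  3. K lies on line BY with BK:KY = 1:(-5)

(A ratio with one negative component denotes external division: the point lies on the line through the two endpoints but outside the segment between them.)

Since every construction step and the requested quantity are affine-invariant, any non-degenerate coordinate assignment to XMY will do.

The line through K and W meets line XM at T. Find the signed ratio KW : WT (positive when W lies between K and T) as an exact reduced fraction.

Set X = (0, 0), M = (1, 0), Y = (0, 1); any affine frame gives the same invariant.
1. W is the centroid of triangle YXM ⇒ W = (1/3, 1/3)
2. B is the intersection of line XW and line MY ⇒ B = (1/2, 1/2)
3. K lies on line BY with BK:KY = 1:(-5) ⇒ K = (5/8, 3/8)
line KW meets XM at T = (-2, 0)
W = K + t·(T−K) with t = 1/9, so KW:WT = 1/9:8/9

KW:WT = 1/8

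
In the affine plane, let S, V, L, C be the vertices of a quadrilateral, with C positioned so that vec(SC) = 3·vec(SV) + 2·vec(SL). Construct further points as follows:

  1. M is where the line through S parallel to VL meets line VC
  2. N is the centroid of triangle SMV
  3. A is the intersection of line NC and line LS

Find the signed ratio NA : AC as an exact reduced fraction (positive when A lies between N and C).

NA:AC = -1/6

Work in coordinates with S = (0, 0), V = (1, 0), L = (0, 1), C = (3, 2).
1. M is where the line through S parallel to VL meets line VC ⇒ M = (1/2, -1/2)
2. N is the centroid of triangle SMV ⇒ N = (1/2, -1/6)
3. A is the intersection of line NC and line LS ⇒ A = (0, -3/5)
A = N + t·(C−N) with t = -1/5, so NA:AC = t:(1−t) = -1/5:6/5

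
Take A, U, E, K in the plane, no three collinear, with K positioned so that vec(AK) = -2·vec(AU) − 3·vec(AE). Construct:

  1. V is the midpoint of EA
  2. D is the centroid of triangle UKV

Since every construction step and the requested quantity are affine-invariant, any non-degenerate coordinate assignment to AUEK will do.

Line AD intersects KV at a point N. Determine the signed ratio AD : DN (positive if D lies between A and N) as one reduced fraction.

Assign A = (0, 0), U = (1, 0), E = (0, 1), K = (-2, -3) — the answer is frame-independent, so this choice is without loss of generality.
1. V is the midpoint of EA ⇒ V = (0, 1/2)
2. D is the centroid of triangle UKV ⇒ D = (-1/3, -5/6)
line AD meets KV at N = (2/3, 5/3)
D = A + t·(N−A) with t = -1/2, so AD:DN = -1/2:3/2

AD:DN = -1/3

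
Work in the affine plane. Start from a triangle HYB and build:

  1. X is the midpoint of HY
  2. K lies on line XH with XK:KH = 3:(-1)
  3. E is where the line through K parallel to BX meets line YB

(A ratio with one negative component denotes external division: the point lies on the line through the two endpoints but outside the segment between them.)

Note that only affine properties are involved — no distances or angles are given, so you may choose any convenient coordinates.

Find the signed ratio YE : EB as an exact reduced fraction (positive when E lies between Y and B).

YE:EB = -5/3

Assign H = (0, 0), Y = (1, 0), B = (0, 1) — the answer is frame-independent, so this choice is without loss of generality.
1. X is the midpoint of HY ⇒ X = (1/2, 0)
2. K lies on line XH with XK:KH = 3:(-1) ⇒ K = (-1/4, 0)
3. E is where the line through K parallel to BX meets line YB ⇒ E = (-3/2, 5/2)
E = Y + t·(B−Y) with t = 5/2, so YE:EB = t:(1−t) = 5/2:-3/2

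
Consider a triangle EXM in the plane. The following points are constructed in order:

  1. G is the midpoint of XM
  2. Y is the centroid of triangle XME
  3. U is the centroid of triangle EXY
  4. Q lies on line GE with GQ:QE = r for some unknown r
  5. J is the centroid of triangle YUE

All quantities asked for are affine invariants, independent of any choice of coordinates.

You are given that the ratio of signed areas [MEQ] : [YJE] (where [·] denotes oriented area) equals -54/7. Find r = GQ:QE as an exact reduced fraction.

r = 3/4

Assign E = (0, 0), X = (1, 0), M = (0, 1) — the answer is frame-independent, so this choice is without loss of generality.
1. G is the midpoint of XM ⇒ G = (1/2, 1/2)
2. Y is the centroid of triangle XME ⇒ Y = (1/3, 1/3)
3. U is the centroid of triangle EXY ⇒ U = (4/9, 1/9)
4. With GQ:QE = r, write λ = r/(r+1) so Q = G + λ·(E−G); Q is affine-linear in λ
5. J is the centroid of triangle YUE ⇒ J = (7/27, 4/27)
Every point depending on Q is an affine combination of Q and λ-independent points, so each such coordinate is linear in λ; the λ² term in each signed area is a multiple of (E−G)×(E−G) = 0, so 2·[MEQ] and 2·[YJE] are each linear in λ. Evaluating at λ=0 and λ=1:
  2·[MEQ] = -1/2·λ + 1/2,   2·[YJE] = -1/27
So [MEQ]:[YJE] = (-1/2·λ + 1/2) / (-1/27). Setting this equal to -54/7:
  -1/2·λ + 1/2 = -54/7·(-1/27)  ⇒  λ = 3/7
Then r = λ/(1−λ) = (3/7)/(4/7) = 3/4. Check: with r = 3/4, Q = (2/7, 2/7) and [MEQ]:[YJE] = -54/7 as required.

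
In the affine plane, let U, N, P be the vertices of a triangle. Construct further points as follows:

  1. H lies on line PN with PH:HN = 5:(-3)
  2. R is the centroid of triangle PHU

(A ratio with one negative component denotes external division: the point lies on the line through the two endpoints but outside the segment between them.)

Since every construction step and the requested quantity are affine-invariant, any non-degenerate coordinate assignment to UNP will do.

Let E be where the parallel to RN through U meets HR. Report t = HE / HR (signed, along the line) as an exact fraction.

t = 4/3

Work in coordinates with U = (0, 0), N = (1, 0), P = (0, 1).
1. H lies on line PN with PH:HN = 5:(-3) ⇒ H = (5/2, -3/2)
2. R is the centroid of triangle PHU ⇒ R = (5/6, -1/6)
through U parallel to RN: direction (1/6, 1/6); meets HR at E = (5/18, 5/18)
E = H + t·(R−H) with t = 4/3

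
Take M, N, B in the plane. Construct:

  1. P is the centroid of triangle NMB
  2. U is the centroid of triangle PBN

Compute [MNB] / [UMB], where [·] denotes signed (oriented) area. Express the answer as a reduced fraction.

[MNB]:[UMB] = -9/4

Set M = (0, 0), N = (1, 0), B = (0, 1); any affine frame gives the same invariant.
1. P is the centroid of triangle NMB ⇒ P = (1/3, 1/3)
2. U is the centroid of triangle PBN ⇒ U = (4/9, 4/9)
2·[MNB] = 1, 2·[UMB] = -4/9
[MNB]:[UMB] = 1:-4/9 = -9/4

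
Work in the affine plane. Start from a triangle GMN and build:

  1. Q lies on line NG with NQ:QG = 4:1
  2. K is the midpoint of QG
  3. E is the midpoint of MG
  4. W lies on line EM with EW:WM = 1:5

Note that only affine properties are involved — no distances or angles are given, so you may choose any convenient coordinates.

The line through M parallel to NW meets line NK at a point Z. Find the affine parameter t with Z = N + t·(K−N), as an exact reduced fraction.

t = -50/63

Set G = (0, 0), M = (1, 0), N = (0, 1); any affine frame gives the same invariant.
1. Q lies on line NG with NQ:QG = 4:1 ⇒ Q = (0, 1/5)
2. K is the midpoint of QG ⇒ K = (0, 1/10)
3. E is the midpoint of MG ⇒ E = (1/2, 0)
4. W lies on line EM with EW:WM = 1:5 ⇒ W = (7/12, 0)
through M parallel to NW: direction (7/12, -1); meets NK at Z = (0, 12/7)
Z = N + t·(K−N) with t = -50/63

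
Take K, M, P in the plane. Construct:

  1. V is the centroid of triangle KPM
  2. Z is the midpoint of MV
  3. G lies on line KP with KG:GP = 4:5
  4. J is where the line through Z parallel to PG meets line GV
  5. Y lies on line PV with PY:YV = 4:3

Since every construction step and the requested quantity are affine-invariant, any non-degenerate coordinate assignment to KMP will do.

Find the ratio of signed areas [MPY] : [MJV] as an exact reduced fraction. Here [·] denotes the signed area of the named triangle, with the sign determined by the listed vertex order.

[MPY]:[MJV] = 36/7

Assign K = (0, 0), M = (1, 0), P = (0, 1) — the answer is frame-independent, so this choice is without loss of generality.
1. V is the centroid of triangle KPM ⇒ V = (1/3, 1/3)
2. Z is the midpoint of MV ⇒ Z = (2/3, 1/6)
3. G lies on line KP with KG:GP = 4:5 ⇒ G = (0, 4/9)
4. J is where the line through Z parallel to PG meets line GV ⇒ J = (2/3, 2/9)
5. Y lies on line PV with PY:YV = 4:3 ⇒ Y = (4/21, 13/21)
2·[MPY] = 4/21, 2·[MJV] = 1/27
[MPY]:[MJV] = 4/21:1/27 = 36/7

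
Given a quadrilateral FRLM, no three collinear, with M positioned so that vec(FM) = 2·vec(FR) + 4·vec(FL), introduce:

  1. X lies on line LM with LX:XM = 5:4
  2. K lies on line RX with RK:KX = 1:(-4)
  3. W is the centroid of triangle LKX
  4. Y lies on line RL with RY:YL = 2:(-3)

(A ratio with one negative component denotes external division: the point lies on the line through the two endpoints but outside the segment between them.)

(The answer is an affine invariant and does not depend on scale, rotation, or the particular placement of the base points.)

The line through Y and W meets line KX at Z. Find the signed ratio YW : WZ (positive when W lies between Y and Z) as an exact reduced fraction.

YW:WZ = -7

Assign F = (0, 0), R = (1, 0), L = (0, 1), M = (2, 4) — the answer is frame-independent, so this choice is without loss of generality.
1. X lies on line LM with LX:XM = 5:4 ⇒ X = (10/9, 8/3)
2. K lies on line RX with RK:KX = 1:(-4) ⇒ K = (26/27, -8/9)
3. W is the centroid of triangle LKX ⇒ W = (56/81, 25/27)
4. Y lies on line RL with RY:YL = 2:(-3) ⇒ Y = (3, -2)
line YW meets KX at Z = (193/189, 32/63)
W = Y + t·(Z−Y) with t = 7/6, so YW:WZ = 7/6:-1/6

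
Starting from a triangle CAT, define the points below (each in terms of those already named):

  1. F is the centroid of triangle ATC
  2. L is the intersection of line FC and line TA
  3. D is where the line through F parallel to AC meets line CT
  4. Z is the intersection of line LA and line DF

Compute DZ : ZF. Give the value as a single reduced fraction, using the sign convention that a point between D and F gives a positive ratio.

DZ:ZF = -2

Set C = (0, 0), A = (1, 0), T = (0, 1); any affine frame gives the same invariant.
1. F is the centroid of triangle ATC ⇒ F = (1/3, 1/3)
2. L is the intersection of line FC and line TA ⇒ L = (1/2, 1/2)
3. D is where the line through F parallel to AC meets line CT ⇒ D = (0, 1/3)
4. Z is the intersection of line LA and line DF ⇒ Z = (2/3, 1/3)
Z = D + t·(F−D) with t = 2, so DZ:ZF = t:(1−t) = 2:-1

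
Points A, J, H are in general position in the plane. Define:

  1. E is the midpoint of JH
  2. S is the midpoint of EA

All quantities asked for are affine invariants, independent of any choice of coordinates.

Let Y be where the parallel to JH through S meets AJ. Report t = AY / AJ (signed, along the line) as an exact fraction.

Work in coordinates with A = (0, 0), J = (1, 0), H = (0, 1).
1. E is the midpoint of JH ⇒ E = (1/2, 1/2)
2. S is the midpoint of EA ⇒ S = (1/4, 1/4)
through S parallel to JH: direction (-1, 1); meets AJ at Y = (1/2, 0)
Y = A + t·(J−A) with t = 1/2

t = 1/2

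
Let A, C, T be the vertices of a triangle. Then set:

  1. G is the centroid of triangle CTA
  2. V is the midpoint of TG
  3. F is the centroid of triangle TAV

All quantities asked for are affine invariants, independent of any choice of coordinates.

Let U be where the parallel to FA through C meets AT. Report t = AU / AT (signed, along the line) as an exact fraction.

t = -10

Assign A = (0, 0), C = (1, 0), T = (0, 1) — the answer is frame-independent, so this choice is without loss of generality.
1. G is the centroid of triangle CTA ⇒ G = (1/3, 1/3)
2. V is the midpoint of TG ⇒ V = (1/6, 2/3)
3. F is the centroid of triangle TAV ⇒ F = (1/18, 5/9)
through C parallel to FA: direction (-1/18, -5/9); meets AT at U = (0, -10)
U = A + t·(T−A) with t = -10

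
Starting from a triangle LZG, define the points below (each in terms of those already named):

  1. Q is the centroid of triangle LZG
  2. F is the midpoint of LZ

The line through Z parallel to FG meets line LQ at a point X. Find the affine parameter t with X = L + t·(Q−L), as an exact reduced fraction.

Choose coordinates L = (0, 0), Z = (1, 0), G = (0, 1).
1. Q is the centroid of triangle LZG ⇒ Q = (1/3, 1/3)
2. F is the midpoint of LZ ⇒ F = (1/2, 0)
through Z parallel to FG: direction (-1/2, 1); meets LQ at X = (2/3, 2/3)
X = L + t·(Q−L) with t = 2

t = 2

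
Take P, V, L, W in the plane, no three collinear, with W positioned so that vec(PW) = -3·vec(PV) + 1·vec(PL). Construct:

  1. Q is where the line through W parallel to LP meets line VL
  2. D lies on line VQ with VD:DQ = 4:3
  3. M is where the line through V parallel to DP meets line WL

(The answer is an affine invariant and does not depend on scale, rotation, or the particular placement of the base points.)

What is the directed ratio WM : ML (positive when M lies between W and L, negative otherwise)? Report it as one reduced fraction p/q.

Assign P = (0, 0), V = (1, 0), L = (0, 1), W = (-3, 1) — the answer is frame-independent, so this choice is without loss of generality.
1. Q is where the line through W parallel to LP meets line VL ⇒ Q = (-3, 4)
2. D lies on line VQ with VD:DQ = 4:3 ⇒ D = (-9/7, 16/7)
3. M is where the line through V parallel to DP meets line WL ⇒ M = (7/16, 1)
M = W + t·(L−W) with t = 55/48, so WM:ML = t:(1−t) = 55/48:-7/48

WM:ML = -55/7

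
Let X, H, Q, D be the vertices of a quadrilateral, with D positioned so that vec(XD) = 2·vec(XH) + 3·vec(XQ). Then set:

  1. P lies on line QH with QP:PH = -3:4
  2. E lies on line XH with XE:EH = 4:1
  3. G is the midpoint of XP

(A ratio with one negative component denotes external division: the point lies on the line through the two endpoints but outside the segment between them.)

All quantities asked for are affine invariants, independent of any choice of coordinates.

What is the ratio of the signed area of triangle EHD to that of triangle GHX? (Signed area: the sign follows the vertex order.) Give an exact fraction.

[EHD]:[GHX] = -3/10

Assign X = (0, 0), H = (1, 0), Q = (0, 1), D = (2, 3) — the answer is frame-independent, so this choice is without loss of generality.
1. P lies on line QH with QP:PH = -3:4 ⇒ P = (-3, 4)
2. E lies on line XH with XE:EH = 4:1 ⇒ E = (4/5, 0)
3. G is the midpoint of XP ⇒ G = (-3/2, 2)
2·[EHD] = 3/5, 2·[GHX] = -2
[EHD]:[GHX] = 3/5:-2 = -3/10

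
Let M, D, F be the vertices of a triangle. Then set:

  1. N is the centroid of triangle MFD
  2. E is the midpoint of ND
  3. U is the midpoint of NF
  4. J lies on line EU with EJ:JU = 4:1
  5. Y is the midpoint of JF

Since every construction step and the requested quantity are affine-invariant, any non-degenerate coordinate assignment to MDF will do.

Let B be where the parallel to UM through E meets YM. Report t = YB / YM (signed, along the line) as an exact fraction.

Choose coordinates M = (0, 0), D = (1, 0), F = (0, 1).
1. N is the centroid of triangle MFD ⇒ N = (1/3, 1/3)
2. E is the midpoint of ND ⇒ E = (2/3, 1/6)
3. U is the midpoint of NF ⇒ U = (1/6, 2/3)
4. J lies on line EU with EJ:JU = 4:1 ⇒ J = (4/15, 17/30)
5. Y is the midpoint of JF ⇒ Y = (2/15, 47/60)
through E parallel to UM: direction (-1/6, -2/3); meets YM at B = (-4/3, -47/6)
B = Y + t·(M−Y) with t = 11

t = 11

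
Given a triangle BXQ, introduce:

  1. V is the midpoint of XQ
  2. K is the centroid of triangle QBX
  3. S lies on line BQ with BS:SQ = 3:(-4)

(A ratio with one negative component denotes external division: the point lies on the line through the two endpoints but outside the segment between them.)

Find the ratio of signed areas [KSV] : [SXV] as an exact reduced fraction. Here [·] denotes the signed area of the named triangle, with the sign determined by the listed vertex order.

Assign B = (0, 0), X = (1, 0), Q = (0, 1) — the answer is frame-independent, so this choice is without loss of generality.
1. V is the midpoint of XQ ⇒ V = (1/2, 1/2)
2. K is the centroid of triangle QBX ⇒ K = (1/3, 1/3)
3. S lies on line BQ with BS:SQ = 3:(-4) ⇒ S = (0, -3)
2·[KSV] = 1/2, 2·[SXV] = 2
[KSV]:[SXV] = 1/2:2 = 1/4

[KSV]:[SXV] = 1/4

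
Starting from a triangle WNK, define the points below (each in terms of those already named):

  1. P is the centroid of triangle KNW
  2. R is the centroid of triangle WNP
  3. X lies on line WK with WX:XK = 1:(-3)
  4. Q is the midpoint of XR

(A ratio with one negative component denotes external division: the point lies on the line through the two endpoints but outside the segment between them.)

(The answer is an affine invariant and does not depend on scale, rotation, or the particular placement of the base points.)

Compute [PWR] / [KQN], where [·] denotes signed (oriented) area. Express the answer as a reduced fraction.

Work in coordinates with W = (0, 0), N = (1, 0), K = (0, 1).
1. P is the centroid of triangle KNW ⇒ P = (1/3, 1/3)
2. R is the centroid of triangle WNP ⇒ R = (4/9, 1/9)
3. X lies on line WK with WX:XK = 1:(-3) ⇒ X = (0, -1/2)
4. Q is the midpoint of XR ⇒ Q = (2/9, -7/36)
2·[PWR] = 1/9, 2·[KQN] = 35/36
[PWR]:[KQN] = 1/9:35/36 = 4/35

[PWR]:[KQN] = 4/35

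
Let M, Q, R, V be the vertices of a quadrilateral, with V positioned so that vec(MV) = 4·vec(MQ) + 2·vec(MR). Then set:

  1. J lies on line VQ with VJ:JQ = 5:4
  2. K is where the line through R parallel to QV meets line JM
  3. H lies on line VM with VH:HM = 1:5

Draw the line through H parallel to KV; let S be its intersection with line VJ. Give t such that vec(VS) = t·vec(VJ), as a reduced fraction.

t = 1/10

Assign M = (0, 0), Q = (1, 0), R = (0, 1), V = (4, 2) — the answer is frame-independent, so this choice is without loss of generality.
1. J lies on line VQ with VJ:JQ = 5:4 ⇒ J = (7/3, 8/9)
2. K is where the line through R parallel to QV meets line JM ⇒ K = (-7/2, -4/3)
3. H lies on line VM with VH:HM = 1:5 ⇒ H = (10/3, 5/3)
through H parallel to KV: direction (15/2, 10/3); meets VJ at S = (23/6, 17/9)
S = V + t·(J−V) with t = 1/10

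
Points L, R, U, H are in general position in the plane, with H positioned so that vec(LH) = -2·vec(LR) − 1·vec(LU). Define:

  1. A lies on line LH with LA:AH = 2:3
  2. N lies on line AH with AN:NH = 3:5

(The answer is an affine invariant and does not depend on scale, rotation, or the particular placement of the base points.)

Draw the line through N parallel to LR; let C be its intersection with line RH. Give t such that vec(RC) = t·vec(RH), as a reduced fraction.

t = 5/8

Choose coordinates L = (0, 0), R = (1, 0), U = (0, 1), H = (-2, -1).
1. A lies on line LH with LA:AH = 2:3 ⇒ A = (-4/5, -2/5)
2. N lies on line AH with AN:NH = 3:5 ⇒ N = (-5/4, -5/8)
through N parallel to LR: direction (1, 0); meets RH at C = (-7/8, -5/8)
C = R + t·(H−R) with t = 5/8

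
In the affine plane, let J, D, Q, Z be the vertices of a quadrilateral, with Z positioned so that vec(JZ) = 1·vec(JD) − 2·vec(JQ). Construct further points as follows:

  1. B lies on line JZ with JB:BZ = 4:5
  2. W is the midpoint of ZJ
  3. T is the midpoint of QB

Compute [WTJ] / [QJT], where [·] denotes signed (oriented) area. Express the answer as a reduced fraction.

[WTJ]:[QJT] = 9/8

Choose coordinates J = (0, 0), D = (1, 0), Q = (0, 1), Z = (1, -2).
1. B lies on line JZ with JB:BZ = 4:5 ⇒ B = (4/9, -8/9)
2. W is the midpoint of ZJ ⇒ W = (1/2, -1)
3. T is the midpoint of QB ⇒ T = (2/9, 1/18)
2·[WTJ] = 1/4, 2·[QJT] = 2/9
[WTJ]:[QJT] = 1/4:2/9 = 9/8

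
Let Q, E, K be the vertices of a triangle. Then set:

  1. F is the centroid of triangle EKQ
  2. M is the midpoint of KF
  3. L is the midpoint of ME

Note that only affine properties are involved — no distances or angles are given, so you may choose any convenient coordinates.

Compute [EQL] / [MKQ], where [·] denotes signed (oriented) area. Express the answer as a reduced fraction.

[EQL]:[MKQ] = -2

Assign Q = (0, 0), E = (1, 0), K = (0, 1) — the answer is frame-independent, so this choice is without loss of generality.
1. F is the centroid of triangle EKQ ⇒ F = (1/3, 1/3)
2. M is the midpoint of KF ⇒ M = (1/6, 2/3)
3. L is the midpoint of ME ⇒ L = (7/12, 1/3)
2·[EQL] = -1/3, 2·[MKQ] = 1/6
[EQL]:[MKQ] = -1/3:1/6 = -2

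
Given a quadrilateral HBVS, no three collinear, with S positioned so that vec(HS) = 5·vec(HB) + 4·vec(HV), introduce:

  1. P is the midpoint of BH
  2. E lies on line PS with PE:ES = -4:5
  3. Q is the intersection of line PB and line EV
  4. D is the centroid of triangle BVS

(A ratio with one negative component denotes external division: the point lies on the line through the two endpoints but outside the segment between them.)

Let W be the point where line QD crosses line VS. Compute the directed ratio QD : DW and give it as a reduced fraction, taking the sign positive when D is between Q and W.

QD:DW = -77/272

Assign H = (0, 0), B = (1, 0), V = (0, 1), S = (5, 4) — the answer is frame-independent, so this choice is without loss of generality.
1. P is the midpoint of BH ⇒ P = (1/2, 0)
2. E lies on line PS with PE:ES = -4:5 ⇒ E = (-35/2, -16)
3. Q is the intersection of line PB and line EV ⇒ Q = (-35/34, 0)
4. D is the centroid of triangle BVS ⇒ D = (2, 5/3)
line QD meets VS at W = (-670/77, -325/77)
D = Q + t·(W−Q) with t = -77/195, so QD:DW = -77/195:272/195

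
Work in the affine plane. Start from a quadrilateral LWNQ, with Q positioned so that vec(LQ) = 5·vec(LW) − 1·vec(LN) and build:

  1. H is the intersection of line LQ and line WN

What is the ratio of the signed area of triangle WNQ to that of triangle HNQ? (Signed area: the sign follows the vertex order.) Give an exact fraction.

[WNQ]:[HNQ] = 4/5

Assign L = (0, 0), W = (1, 0), N = (0, 1), Q = (5, -1) — the answer is frame-independent, so this choice is without loss of generality.
1. H is the intersection of line LQ and line WN ⇒ H = (5/4, -1/4)
2·[WNQ] = -3, 2·[HNQ] = -15/4
[WNQ]:[HNQ] = -3:-15/4 = 4/5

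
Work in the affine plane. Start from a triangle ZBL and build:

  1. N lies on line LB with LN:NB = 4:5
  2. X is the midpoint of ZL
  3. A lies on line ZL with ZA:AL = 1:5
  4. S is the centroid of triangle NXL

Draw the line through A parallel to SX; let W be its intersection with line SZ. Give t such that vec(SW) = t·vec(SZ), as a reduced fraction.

t = 2/3

Set Z = (0, 0), B = (1, 0), L = (0, 1); any affine frame gives the same invariant.
1. N lies on line LB with LN:NB = 4:5 ⇒ N = (4/9, 5/9)
2. X is the midpoint of ZL ⇒ X = (0, 1/2)
3. A lies on line ZL with ZA:AL = 1:5 ⇒ A = (0, 1/6)
4. S is the centroid of triangle NXL ⇒ S = (4/27, 37/54)
through A parallel to SX: direction (-4/27, -5/27); meets SZ at W = (4/81, 37/162)
W = S + t·(Z−S) with t = 2/3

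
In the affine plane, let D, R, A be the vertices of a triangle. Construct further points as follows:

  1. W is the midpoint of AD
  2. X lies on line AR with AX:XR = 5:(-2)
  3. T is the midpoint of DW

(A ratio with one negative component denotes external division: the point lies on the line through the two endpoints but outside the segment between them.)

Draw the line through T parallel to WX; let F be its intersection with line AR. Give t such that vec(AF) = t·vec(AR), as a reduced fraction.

Choose coordinates D = (0, 0), R = (1, 0), A = (0, 1).
1. W is the midpoint of AD ⇒ W = (0, 1/2)
2. X lies on line AR with AX:XR = 5:(-2) ⇒ X = (5/3, -2/3)
3. T is the midpoint of DW ⇒ T = (0, 1/4)
through T parallel to WX: direction (5/3, -7/6); meets AR at F = (5/2, -3/2)
F = A + t·(R−A) with t = 5/2

t = 5/2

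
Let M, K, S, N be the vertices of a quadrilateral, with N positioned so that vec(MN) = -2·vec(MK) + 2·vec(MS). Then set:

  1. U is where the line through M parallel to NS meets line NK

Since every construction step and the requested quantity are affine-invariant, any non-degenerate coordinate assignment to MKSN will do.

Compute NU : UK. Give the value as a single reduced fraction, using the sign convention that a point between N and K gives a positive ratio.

Assign M = (0, 0), K = (1, 0), S = (0, 1), N = (-2, 2) — the answer is frame-independent, so this choice is without loss of generality.
1. U is where the line through M parallel to NS meets line NK ⇒ U = (4, -2)
U = N + t·(K−N) with t = 2, so NU:UK = t:(1−t) = 2:-1

NU:UK = -2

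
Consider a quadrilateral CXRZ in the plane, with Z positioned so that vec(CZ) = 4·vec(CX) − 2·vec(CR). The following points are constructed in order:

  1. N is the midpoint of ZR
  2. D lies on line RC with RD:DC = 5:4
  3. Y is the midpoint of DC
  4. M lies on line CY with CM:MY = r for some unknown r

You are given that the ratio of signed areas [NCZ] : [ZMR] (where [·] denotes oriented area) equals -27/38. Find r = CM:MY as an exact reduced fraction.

Assign C = (0, 0), X = (1, 0), R = (0, 1), Z = (4, -2) — the answer is frame-independent, so this choice is without loss of generality.
1. N is the midpoint of ZR ⇒ N = (2, -1/2)
2. D lies on line RC with RD:DC = 5:4 ⇒ D = (0, 4/9)
3. Y is the midpoint of DC ⇒ Y = (0, 2/9)
4. With CM:MY = r, write λ = r/(r+1) so M = C + λ·(Y−C); M is affine-linear in λ
Every point depending on M is an affine combination of M and λ-independent points, so each such coordinate is linear in λ; the λ² term in each signed area is a multiple of (Y−C)×(Y−C) = 0, so 2·[NCZ] and 2·[ZMR] are each linear in λ. Evaluating at λ=0 and λ=1:
  2·[NCZ] = 2,   2·[ZMR] = 8/9·λ − 4
So [NCZ]:[ZMR] = (2) / (8/9·λ − 4). Setting this equal to -27/38:
  2 = -27/38·(8/9·λ − 4)  ⇒  λ = 4/3
Then r = λ/(1−λ) = (4/3)/(-1/3) = -4. Check: with r = -4, M = (0, 8/27) and [NCZ]:[ZMR] = -27/38 as required.

r = -4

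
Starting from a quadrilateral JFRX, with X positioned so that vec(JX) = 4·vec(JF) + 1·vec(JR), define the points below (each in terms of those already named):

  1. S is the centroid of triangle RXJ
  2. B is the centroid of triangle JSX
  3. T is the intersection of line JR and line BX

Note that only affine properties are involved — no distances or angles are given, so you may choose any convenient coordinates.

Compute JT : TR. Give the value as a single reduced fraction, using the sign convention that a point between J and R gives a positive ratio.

Work in coordinates with J = (0, 0), F = (1, 0), R = (0, 1), X = (4, 1).
1. S is the centroid of triangle RXJ ⇒ S = (4/3, 2/3)
2. B is the centroid of triangle JSX ⇒ B = (16/9, 5/9)
3. T is the intersection of line JR and line BX ⇒ T = (0, 1/5)
T = J + t·(R−J) with t = 1/5, so JT:TR = t:(1−t) = 1/5:4/5

JT:TR = 1/4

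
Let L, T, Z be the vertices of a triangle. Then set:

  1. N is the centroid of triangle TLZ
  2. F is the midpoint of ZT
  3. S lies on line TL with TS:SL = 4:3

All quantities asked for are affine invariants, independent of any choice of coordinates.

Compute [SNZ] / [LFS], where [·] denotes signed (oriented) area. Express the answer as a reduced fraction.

[SNZ]:[LFS] = -2/9

Set L = (0, 0), T = (1, 0), Z = (0, 1); any affine frame gives the same invariant.
1. N is the centroid of triangle TLZ ⇒ N = (1/3, 1/3)
2. F is the midpoint of ZT ⇒ F = (1/2, 1/2)
3. S lies on line TL with TS:SL = 4:3 ⇒ S = (3/7, 0)
2·[SNZ] = 1/21, 2·[LFS] = -3/14
[SNZ]:[LFS] = 1/21:-3/14 = -2/9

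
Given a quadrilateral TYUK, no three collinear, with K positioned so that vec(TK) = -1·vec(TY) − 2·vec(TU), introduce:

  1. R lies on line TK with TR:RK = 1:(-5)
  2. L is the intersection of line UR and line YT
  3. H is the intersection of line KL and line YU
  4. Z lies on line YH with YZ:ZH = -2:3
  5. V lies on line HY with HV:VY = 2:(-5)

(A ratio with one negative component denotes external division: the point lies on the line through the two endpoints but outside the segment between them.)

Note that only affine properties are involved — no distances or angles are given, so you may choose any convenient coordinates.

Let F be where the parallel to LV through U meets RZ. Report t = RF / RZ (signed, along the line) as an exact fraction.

Set T = (0, 0), Y = (1, 0), U = (0, 1), K = (-1, -2); any affine frame gives the same invariant.
1. R lies on line TK with TR:RK = 1:(-5) ⇒ R = (1/4, 1/2)
2. L is the intersection of line UR and line YT ⇒ L = (1/2, 0)
3. H is the intersection of line KL and line YU ⇒ H = (5/7, 2/7)
4. Z lies on line YH with YZ:ZH = -2:3 ⇒ Z = (11/7, -4/7)
5. V lies on line HY with HV:VY = 2:(-5) ⇒ V = (11/21, 10/21)
through U parallel to LV: direction (1/42, 10/21); meets RZ at F = (-1/70, 5/7)
F = R + t·(Z−R) with t = -1/5

t = -1/5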